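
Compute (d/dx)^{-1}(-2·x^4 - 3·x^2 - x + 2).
- \frac{2 x^{5}}{5} - x^{3} - \frac{x^{2}}{2} + 2 x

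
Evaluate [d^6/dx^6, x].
6\frac{d^{5}}{dx^{5}}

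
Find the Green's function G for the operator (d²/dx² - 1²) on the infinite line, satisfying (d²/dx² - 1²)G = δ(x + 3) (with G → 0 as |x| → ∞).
-\frac{e^{-|x + 3|}}{2}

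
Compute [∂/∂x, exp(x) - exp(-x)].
2 \cosh{\left(x \right)}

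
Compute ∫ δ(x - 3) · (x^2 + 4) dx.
13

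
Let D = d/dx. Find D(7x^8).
56 x^{7}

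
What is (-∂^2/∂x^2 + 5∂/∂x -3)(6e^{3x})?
18 e^{3 x}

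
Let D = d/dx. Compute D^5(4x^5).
480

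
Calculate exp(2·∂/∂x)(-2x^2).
- 2 x^{2} - 8 x - 8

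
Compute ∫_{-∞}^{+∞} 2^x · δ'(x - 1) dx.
- \log{\left(4 \right)}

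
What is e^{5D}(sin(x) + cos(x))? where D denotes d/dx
\sqrt{2} \sin{\left(x + \frac{\pi}{4} + 5 \right)}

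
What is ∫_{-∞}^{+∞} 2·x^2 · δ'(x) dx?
0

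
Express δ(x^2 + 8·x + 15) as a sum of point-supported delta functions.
\frac{\delta(x + 5) + \delta(x + 3)}{2}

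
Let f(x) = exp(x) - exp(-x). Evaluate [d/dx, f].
2 \cosh{\left(x \right)}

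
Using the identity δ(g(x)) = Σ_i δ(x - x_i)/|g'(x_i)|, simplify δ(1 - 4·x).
\frac{\delta(x - 1/4)}{4}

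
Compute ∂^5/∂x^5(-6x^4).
0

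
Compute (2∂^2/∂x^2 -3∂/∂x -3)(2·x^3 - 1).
- 6 x^{3} - 18 x^{2} + 24 x + 3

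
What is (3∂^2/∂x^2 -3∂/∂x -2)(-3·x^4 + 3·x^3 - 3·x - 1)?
6 x^{4} + 30 x^{3} - 135 x^{2} + 60 x + 11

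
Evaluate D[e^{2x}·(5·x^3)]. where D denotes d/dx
x^{2} \left(10 x + 15\right) e^{2 x}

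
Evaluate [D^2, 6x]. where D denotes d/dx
12D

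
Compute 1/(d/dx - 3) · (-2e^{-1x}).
\frac{e^{- x}}{2}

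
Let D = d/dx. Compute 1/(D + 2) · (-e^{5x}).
- \frac{e^{5 x}}{7}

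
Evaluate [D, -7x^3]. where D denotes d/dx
- 21 x^{2}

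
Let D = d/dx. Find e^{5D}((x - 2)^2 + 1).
x^{2} + 6 x + 10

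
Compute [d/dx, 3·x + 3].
3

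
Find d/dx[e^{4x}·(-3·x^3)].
x^{2} \left(- 12 x - 9\right) e^{4 x}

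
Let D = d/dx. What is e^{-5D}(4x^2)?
4 x^{2} - 40 x + 100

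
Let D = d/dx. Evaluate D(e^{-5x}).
- 5 e^{- 5 x}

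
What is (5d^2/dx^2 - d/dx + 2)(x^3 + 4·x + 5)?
2 x^{3} - 3 x^{2} + 38 x + 6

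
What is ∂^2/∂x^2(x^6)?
30 x^{4}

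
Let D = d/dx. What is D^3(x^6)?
120 x^{3}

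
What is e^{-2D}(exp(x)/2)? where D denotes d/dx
\frac{e^{x - 2}}{2}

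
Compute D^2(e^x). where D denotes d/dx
e^{x}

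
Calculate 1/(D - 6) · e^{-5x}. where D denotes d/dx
- \frac{e^{- 5 x}}{11}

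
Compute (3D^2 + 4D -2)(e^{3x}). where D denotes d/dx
37 e^{3 x}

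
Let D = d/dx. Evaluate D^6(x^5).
0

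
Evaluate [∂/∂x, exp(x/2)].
\frac{e^{\frac{x}{2}}}{2}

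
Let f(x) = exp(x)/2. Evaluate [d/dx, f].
\frac{e^{x}}{2}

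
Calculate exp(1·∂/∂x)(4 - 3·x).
1 - 3 x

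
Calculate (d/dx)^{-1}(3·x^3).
\frac{3 x^{4}}{4}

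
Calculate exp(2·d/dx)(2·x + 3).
2 x + 7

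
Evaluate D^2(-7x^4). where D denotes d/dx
- 84 x^{2}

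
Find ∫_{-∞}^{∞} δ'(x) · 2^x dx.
- \log{\left(2 \right)}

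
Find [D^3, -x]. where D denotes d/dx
-3D^{2}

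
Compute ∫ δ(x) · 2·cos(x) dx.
2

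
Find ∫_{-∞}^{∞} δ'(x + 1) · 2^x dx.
- \frac{\log{\left(2 \right)}}{2}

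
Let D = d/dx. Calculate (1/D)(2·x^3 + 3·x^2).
\frac{x^{4}}{2} + x^{3}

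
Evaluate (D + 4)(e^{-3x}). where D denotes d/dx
e^{- 3 x}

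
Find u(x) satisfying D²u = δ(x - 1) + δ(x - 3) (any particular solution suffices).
\frac{|x - 1|}{2} + \frac{|x - 3|}{2}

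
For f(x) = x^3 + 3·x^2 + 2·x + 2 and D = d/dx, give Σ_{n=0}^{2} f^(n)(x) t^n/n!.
3 t^{2} \left(x + 1\right) + t \left(3 x^{2} + 6 x + 2\right) + x^{3} + 3 x^{2} + 2 x + 2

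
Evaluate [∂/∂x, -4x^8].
- 32 x^{7}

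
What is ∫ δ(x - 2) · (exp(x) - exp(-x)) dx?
2 \sinh{\left(2 \right)}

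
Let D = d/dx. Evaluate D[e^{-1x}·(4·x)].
4 \left(1 - x\right) e^{- x}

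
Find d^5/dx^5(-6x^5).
-720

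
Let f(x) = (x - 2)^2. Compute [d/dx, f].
2 x - 4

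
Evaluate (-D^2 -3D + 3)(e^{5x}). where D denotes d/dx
- 37 e^{5 x}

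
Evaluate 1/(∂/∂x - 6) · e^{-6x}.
- \frac{e^{- 6 x}}{12}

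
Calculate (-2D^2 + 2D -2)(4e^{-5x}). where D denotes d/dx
- 248 e^{- 5 x}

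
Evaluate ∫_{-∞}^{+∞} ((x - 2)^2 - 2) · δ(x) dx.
2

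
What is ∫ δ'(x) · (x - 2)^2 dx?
4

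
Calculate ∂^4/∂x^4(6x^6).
2160 x^{2}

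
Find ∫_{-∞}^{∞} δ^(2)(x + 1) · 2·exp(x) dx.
\frac{2}{e}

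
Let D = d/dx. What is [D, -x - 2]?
-1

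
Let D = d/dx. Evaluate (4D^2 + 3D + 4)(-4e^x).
- 44 e^{x}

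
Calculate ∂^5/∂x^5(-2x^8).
- 13440 x^{3}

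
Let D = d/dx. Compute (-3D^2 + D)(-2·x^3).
6 x \left(6 - x\right)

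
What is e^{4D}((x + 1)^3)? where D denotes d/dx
x^{3} + 15 x^{2} + 75 x + 125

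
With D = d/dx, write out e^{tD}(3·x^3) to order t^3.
3 t^{3} + 9 t^{2} x + 9 t x^{2} + 3 x^{3}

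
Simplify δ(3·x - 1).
\frac{\delta(x - 1/3)}{3}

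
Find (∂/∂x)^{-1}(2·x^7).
\frac{x^{8}}{4}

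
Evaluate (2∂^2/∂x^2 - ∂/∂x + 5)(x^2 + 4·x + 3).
5 x^{2} + 18 x + 15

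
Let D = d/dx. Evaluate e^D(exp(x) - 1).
e^{x + 1} - 1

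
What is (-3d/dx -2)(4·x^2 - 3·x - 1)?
- 8 x^{2} - 18 x + 11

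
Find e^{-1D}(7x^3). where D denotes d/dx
7 x^{3} - 21 x^{2} + 21 x - 7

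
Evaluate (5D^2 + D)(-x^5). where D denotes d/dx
5 x^{3} \left(- x - 20\right)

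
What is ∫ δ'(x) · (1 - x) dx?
1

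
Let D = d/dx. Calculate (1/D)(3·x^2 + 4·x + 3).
x^{3} + 2 x^{2} + 3 x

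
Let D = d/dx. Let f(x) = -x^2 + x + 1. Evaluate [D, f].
1 - 2 x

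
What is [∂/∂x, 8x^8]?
64 x^{7}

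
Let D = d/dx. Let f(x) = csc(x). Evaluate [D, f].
- \cot{\left(x \right)} \csc{\left(x \right)}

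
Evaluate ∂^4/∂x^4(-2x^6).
- 720 x^{2}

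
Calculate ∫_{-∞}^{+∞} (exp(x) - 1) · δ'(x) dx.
-1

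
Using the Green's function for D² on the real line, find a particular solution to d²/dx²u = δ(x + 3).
\frac{|x + 3|}{2}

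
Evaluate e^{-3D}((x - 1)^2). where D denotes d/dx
x^{2} - 8 x + 16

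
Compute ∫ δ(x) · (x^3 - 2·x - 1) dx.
-1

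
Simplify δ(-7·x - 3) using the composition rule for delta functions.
\frac{\delta(x + 3/7)}{7}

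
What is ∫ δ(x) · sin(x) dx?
0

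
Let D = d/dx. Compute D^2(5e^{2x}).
20 e^{2 x}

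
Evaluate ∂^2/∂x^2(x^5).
20 x^{3}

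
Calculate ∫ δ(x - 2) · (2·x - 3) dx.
1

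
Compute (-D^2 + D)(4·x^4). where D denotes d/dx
16 x^{2} \left(x - 3\right)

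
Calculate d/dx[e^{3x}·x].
\left(3 x + 1\right) e^{3 x}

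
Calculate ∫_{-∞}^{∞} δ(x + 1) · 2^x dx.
\frac{1}{2}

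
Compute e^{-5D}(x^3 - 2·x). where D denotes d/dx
x^{3} - 15 x^{2} + 73 x - 115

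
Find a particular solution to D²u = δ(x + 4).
\frac{|x + 4|}{2}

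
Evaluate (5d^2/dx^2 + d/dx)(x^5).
5 x^{3} \left(x + 20\right)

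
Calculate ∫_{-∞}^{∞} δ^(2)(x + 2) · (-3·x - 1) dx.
0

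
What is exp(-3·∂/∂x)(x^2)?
x^{2} - 6 x + 9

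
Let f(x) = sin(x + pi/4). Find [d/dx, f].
\cos{\left(x + \frac{\pi}{4} \right)}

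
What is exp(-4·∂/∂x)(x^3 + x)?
x^{3} - 12 x^{2} + 49 x - 68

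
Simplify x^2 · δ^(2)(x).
2\delta(x)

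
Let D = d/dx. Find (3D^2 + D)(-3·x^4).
12 x^{2} \left(- x - 9\right)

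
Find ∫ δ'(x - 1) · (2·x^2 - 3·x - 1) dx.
-1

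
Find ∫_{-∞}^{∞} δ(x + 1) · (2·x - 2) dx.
-4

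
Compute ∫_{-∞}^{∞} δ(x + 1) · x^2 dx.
1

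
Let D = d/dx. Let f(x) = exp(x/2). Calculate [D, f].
\frac{e^{\frac{x}{2}}}{2}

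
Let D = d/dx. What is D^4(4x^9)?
12096 x^{5}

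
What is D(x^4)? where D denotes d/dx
4 x^{3}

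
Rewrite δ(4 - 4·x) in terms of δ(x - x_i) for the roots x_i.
\frac{\delta(x - 1)}{4}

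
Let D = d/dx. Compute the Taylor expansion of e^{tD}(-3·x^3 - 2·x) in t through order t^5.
- 3 t^{3} - 9 t^{2} x - t \left(9 x^{2} + 2\right) - 3 x^{3} - 2 x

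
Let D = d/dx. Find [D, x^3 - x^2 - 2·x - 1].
3 x^{2} - 2 x - 2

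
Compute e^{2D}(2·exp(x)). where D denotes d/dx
2 e^{x + 2}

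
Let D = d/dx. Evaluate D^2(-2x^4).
- 24 x^{2}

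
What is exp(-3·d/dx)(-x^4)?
- x^{4} + 12 x^{3} - 54 x^{2} + 108 x - 81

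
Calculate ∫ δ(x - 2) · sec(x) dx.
\sec{\left(2 \right)}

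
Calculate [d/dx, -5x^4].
- 20 x^{3}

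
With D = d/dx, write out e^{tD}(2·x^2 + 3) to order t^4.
2 t^{2} + 4 t x + 2 x^{2} + 3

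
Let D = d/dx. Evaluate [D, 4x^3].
12 x^{2}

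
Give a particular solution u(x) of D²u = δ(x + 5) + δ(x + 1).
\frac{|x + 5|}{2} + \frac{|x + 1|}{2}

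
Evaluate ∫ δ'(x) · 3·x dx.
-3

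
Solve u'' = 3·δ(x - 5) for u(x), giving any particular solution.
\frac{3|x - 5|}{2}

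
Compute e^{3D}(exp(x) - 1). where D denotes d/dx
e^{x + 3} - 1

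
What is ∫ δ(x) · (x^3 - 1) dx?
-1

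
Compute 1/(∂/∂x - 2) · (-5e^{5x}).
- \frac{5 e^{5 x}}{3}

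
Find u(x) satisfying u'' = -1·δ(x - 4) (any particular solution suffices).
-\frac{|x - 4|}{2}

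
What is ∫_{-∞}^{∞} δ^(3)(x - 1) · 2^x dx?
- 2 \log{\left(2 \right)}^{3}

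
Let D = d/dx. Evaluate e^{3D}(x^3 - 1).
x^{3} + 9 x^{2} + 27 x + 26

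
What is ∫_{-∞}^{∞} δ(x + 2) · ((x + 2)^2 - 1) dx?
-1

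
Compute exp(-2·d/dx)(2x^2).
2 x^{2} - 8 x + 8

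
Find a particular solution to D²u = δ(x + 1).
\frac{|x + 1|}{2}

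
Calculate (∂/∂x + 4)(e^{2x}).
6 e^{2 x}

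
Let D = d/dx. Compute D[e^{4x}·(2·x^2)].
4 x \left(2 x + 1\right) e^{4 x}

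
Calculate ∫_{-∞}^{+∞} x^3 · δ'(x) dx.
0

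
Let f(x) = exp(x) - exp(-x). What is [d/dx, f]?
2 \cosh{\left(x \right)}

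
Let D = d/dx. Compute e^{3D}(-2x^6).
- 2 x^{6} - 36 x^{5} - 270 x^{4} - 1080 x^{3} - 2430 x^{2} - 2916 x - 1458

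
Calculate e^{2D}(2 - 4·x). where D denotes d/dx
- 4 x - 6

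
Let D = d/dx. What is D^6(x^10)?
151200 x^{4}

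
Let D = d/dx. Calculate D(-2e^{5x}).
- 10 e^{5 x}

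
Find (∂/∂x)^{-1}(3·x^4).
\frac{3 x^{5}}{5}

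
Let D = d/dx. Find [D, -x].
-1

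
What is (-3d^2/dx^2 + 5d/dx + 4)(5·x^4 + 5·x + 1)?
20 x^{4} + 100 x^{3} - 180 x^{2} + 20 x + 29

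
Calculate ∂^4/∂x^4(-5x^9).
- 15120 x^{5}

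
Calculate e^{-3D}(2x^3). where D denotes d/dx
2 x^{3} - 18 x^{2} + 54 x - 54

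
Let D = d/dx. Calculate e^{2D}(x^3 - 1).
x^{3} + 6 x^{2} + 12 x + 7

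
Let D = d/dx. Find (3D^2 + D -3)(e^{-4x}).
41 e^{- 4 x}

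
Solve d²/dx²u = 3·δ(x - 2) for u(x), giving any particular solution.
\frac{3|x - 2|}{2}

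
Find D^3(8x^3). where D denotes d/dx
48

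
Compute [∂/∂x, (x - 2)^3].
3 \left(x - 2\right)^{2}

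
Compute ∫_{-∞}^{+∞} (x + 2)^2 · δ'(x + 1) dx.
-2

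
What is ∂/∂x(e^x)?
e^{x}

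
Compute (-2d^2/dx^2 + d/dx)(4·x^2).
8 x - 16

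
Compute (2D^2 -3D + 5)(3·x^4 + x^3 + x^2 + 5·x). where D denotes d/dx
15 x^{4} - 31 x^{3} + 68 x^{2} + 31 x - 11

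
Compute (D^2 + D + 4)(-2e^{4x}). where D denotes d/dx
- 48 e^{4 x}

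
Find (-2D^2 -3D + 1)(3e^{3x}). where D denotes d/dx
- 78 e^{3 x}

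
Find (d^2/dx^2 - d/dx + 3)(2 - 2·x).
8 - 6 x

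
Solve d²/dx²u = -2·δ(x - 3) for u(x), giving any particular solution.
-|x - 3|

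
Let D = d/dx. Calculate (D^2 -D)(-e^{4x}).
- 12 e^{4 x}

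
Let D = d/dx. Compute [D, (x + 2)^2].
2 x + 4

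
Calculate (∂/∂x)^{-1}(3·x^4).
\frac{3 x^{5}}{5}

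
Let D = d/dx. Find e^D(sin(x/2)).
\sin{\left(\frac{x}{2} + \frac{1}{2} \right)}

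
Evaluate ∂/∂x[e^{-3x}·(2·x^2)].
2 x \left(2 - 3 x\right) e^{- 3 x}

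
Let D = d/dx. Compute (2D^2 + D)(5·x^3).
15 x \left(x + 4\right)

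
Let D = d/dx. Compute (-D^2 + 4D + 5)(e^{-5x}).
- 40 e^{- 5 x}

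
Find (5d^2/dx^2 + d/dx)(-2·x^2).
- 4 x - 20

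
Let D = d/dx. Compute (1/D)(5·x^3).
\frac{5 x^{4}}{4}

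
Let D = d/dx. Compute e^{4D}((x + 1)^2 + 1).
x^{2} + 10 x + 26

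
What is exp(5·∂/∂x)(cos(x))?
\cos{\left(x + 5 \right)}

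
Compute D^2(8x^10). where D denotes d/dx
720 x^{8}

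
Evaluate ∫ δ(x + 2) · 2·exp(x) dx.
\frac{2}{e^{2}}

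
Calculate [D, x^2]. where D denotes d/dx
2 x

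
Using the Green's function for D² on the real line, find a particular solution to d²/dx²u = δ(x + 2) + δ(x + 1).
\frac{|x + 2|}{2} + \frac{|x + 1|}{2}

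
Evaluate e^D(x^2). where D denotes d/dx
x^{2} + 2 x + 1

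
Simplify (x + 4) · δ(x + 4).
0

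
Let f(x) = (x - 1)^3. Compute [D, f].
3 \left(x - 1\right)^{2}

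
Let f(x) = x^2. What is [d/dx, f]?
2 x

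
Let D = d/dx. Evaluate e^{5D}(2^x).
2^{x + 5}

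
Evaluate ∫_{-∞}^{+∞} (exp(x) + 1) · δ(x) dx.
2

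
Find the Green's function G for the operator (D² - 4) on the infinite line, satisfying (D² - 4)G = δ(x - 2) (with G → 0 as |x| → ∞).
-\frac{e^{-2|x - 2|}}{4}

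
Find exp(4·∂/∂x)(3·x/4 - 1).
\frac{3 x}{4} + 2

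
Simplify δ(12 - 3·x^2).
\frac{\delta(x - 2) + \delta(x + 2)}{12}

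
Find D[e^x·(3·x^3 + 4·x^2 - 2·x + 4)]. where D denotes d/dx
\left(3 x^{3} + 13 x^{2} + 6 x + 2\right) e^{x}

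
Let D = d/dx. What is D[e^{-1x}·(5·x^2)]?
5 x \left(2 - x\right) e^{- x}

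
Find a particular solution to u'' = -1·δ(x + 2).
-\frac{|x + 2|}{2}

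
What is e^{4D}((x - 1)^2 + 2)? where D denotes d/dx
x^{2} + 6 x + 11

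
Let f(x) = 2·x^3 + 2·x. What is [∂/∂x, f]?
6 x^{2} + 2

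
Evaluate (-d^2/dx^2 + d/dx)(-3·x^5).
15 x^{3} \left(4 - x\right)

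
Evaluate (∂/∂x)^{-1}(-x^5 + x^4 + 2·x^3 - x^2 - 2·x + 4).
- \frac{x^{6}}{6} + \frac{x^{5}}{5} + \frac{x^{4}}{2} - \frac{x^{3}}{3} - x^{2} + 4 x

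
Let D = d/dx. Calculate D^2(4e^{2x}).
16 e^{2 x}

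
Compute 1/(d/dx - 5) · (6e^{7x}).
3 e^{7 x}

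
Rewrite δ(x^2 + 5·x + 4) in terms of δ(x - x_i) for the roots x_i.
\frac{\delta(x + 1) + \delta(x + 4)}{3}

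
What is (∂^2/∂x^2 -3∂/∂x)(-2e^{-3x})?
- 36 e^{- 3 x}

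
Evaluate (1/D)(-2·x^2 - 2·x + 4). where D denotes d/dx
- \frac{2 x^{3}}{3} - x^{2} + 4 x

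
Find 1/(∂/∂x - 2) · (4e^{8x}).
\frac{2 e^{8 x}}{3}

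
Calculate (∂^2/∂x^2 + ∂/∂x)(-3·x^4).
12 x^{2} \left(- x - 3\right)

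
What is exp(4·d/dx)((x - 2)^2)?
x^{2} + 4 x + 4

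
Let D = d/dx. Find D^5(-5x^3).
0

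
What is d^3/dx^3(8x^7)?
1680 x^{4}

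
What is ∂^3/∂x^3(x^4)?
24 x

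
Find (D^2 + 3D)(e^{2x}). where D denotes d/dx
10 e^{2 x}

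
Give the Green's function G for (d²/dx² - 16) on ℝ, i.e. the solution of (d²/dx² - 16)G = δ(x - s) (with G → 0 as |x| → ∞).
-\frac{e^{-4|x-s|}}{8}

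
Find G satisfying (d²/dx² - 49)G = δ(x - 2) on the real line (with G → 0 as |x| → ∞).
-\frac{e^{-7|x - 2|}}{14}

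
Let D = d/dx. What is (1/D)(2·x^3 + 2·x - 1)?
\frac{x^{4}}{2} + x^{2} - x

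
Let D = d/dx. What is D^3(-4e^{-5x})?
500 e^{- 5 x}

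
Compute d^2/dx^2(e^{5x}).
25 e^{5 x}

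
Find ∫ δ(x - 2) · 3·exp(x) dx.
3 e^{2}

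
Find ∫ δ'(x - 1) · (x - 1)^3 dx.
0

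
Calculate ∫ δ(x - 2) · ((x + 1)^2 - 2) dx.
7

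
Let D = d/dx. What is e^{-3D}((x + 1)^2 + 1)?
x^{2} - 4 x + 5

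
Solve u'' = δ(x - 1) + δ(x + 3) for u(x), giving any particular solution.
\frac{|x - 1|}{2} + \frac{|x + 3|}{2}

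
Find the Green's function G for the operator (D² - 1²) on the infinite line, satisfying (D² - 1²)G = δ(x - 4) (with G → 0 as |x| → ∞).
-\frac{e^{-|x - 4|}}{2}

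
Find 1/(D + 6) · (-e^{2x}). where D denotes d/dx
- \frac{e^{2 x}}{8}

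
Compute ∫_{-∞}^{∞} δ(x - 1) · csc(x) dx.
\csc{\left(1 \right)}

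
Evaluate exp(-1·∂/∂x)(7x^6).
7 x^{6} - 42 x^{5} + 105 x^{4} - 140 x^{3} + 105 x^{2} - 42 x + 7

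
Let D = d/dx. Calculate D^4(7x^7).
5880 x^{3}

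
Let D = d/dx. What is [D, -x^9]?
- 9 x^{8}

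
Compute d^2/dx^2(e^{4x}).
16 e^{4 x}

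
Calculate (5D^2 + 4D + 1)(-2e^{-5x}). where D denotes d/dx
- 212 e^{- 5 x}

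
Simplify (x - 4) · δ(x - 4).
0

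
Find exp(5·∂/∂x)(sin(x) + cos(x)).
\sqrt{2} \sin{\left(x + \frac{\pi}{4} + 5 \right)}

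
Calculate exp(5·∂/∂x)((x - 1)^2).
x^{2} + 8 x + 16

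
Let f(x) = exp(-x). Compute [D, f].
- e^{- x}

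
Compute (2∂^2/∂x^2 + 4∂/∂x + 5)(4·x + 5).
20 x + 41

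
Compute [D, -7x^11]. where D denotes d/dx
- 77 x^{10}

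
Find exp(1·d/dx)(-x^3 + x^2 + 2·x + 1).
- x^{3} - 2 x^{2} + x + 3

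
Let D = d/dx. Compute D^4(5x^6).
1800 x^{2}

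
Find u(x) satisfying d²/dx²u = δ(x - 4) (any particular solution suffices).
\frac{|x - 4|}{2}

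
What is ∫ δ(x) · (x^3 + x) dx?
0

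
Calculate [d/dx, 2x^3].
6 x^{2}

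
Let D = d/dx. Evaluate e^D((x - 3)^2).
x^{2} - 4 x + 4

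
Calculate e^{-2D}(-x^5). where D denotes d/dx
- x^{5} + 10 x^{4} - 40 x^{3} + 80 x^{2} - 80 x + 32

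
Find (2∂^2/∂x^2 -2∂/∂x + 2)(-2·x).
4 - 4 x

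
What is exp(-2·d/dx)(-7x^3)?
- 7 x^{3} + 42 x^{2} - 84 x + 56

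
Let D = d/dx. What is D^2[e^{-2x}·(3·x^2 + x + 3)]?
2 \left(6 x^{2} - 10 x + 7\right) e^{- 2 x}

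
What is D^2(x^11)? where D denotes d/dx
110 x^{9}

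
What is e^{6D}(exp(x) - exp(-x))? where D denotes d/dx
2 \sinh{\left(x + 6 \right)}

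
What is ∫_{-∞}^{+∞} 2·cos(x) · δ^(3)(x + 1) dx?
2 \sin{\left(1 \right)}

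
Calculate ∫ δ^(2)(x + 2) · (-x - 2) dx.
0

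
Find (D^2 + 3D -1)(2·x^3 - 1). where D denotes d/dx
- 2 x^{3} + 18 x^{2} + 12 x + 1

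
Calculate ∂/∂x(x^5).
5 x^{4}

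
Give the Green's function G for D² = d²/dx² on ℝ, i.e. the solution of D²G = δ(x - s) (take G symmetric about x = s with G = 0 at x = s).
\frac{|x - s|}{2}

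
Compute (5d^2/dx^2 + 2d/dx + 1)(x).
x + 2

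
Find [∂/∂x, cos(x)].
- \sin{\left(x \right)}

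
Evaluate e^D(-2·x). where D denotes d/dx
- 2 x - 2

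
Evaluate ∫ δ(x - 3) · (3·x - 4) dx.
5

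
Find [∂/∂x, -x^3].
- 3 x^{2}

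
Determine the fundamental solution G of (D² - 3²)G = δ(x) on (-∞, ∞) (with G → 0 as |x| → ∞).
-\frac{e^{-3|x|}}{6}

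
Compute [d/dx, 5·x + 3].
5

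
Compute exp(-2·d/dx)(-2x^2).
- 2 x^{2} + 8 x - 8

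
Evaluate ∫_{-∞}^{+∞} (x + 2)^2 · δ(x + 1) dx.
1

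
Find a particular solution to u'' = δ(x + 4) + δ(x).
\frac{|x + 4|}{2} + \frac{|x|}{2}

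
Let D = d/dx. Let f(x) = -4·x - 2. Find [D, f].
-4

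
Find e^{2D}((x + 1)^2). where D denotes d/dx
x^{2} + 6 x + 9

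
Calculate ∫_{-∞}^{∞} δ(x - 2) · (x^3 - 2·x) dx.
4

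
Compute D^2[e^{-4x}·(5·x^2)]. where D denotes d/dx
10 \left(8 x^{2} - 8 x + 1\right) e^{- 4 x}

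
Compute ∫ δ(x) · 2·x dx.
0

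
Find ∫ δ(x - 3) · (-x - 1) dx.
-4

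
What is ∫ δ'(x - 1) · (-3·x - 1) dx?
3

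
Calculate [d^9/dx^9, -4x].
-36\frac{d^{8}}{dx^{8}}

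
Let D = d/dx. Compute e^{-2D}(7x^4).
7 x^{4} - 56 x^{3} + 168 x^{2} - 224 x + 112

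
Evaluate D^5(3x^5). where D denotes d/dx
360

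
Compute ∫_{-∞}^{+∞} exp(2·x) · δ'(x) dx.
-2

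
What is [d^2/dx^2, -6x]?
-12\frac{d}{dx}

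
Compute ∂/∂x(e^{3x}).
3 e^{3 x}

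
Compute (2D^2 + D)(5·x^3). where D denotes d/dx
15 x \left(x + 4\right)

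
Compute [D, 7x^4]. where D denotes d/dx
28 x^{3}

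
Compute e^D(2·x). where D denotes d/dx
2 x + 2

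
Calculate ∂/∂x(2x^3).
6 x^{2}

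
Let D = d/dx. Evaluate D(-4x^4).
- 16 x^{3}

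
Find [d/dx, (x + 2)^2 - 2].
2 x + 4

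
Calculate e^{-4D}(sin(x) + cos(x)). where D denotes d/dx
\sqrt{2} \cos{\left(- x + \frac{\pi}{4} + 4 \right)}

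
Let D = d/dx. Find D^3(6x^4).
144 x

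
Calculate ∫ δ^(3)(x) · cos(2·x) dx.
0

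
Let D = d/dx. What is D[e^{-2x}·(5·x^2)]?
10 x \left(1 - x\right) e^{- 2 x}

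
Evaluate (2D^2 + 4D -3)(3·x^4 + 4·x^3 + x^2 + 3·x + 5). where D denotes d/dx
- 9 x^{4} + 36 x^{3} + 117 x^{2} + 47 x + 1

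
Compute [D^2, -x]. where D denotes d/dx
-2D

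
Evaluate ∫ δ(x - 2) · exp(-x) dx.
e^{-2}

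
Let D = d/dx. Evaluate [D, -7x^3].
- 21 x^{2}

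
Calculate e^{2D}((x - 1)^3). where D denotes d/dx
x^{3} + 3 x^{2} + 3 x + 1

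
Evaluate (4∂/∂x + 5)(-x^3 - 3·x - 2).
- 5 x^{3} - 12 x^{2} - 15 x - 22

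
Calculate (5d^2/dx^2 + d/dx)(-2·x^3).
6 x \left(- x - 10\right)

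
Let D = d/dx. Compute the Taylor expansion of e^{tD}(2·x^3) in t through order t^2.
2 x \left(3 t^{2} + 3 t x + x^{2}\right)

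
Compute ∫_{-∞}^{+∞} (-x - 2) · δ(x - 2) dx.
-4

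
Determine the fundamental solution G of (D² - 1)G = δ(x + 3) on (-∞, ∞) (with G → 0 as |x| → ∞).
-\frac{e^{-|x + 3|}}{2}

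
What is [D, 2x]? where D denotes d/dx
2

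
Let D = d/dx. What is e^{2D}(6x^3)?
6 x^{3} + 36 x^{2} + 72 x + 48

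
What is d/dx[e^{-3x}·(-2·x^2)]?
2 x \left(3 x - 2\right) e^{- 3 x}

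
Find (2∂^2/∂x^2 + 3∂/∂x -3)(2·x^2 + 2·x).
- 6 x^{2} + 6 x + 14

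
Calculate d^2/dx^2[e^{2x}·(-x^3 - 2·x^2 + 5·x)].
2 \left(- 2 x^{3} - 10 x^{2} - x + 8\right) e^{2 x}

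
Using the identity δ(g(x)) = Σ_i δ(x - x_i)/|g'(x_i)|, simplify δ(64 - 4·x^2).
\frac{\delta(x - 4) + \delta(x + 4)}{32}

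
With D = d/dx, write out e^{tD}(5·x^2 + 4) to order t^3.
5 t^{2} + 10 t x + 5 x^{2} + 4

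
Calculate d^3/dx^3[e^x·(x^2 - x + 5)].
\left(x^{2} + 5 x + 8\right) e^{x}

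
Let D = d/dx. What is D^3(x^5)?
60 x^{2}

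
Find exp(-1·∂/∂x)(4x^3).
4 x^{3} - 12 x^{2} + 12 x - 4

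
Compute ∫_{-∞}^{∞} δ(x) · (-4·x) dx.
0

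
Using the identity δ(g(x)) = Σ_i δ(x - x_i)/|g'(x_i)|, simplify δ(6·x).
\frac{\delta(x)}{6}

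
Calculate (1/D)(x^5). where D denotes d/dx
\frac{x^{6}}{6}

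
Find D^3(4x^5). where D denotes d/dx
240 x^{2}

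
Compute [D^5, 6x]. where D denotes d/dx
30D^{4}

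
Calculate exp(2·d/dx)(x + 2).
x + 4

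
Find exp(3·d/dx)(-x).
- x - 3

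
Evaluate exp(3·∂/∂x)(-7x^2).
- 7 x^{2} - 42 x - 63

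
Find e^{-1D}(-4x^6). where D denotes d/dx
- 4 x^{6} + 24 x^{5} - 60 x^{4} + 80 x^{3} - 60 x^{2} + 24 x - 4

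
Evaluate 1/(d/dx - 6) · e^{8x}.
\frac{e^{8 x}}{2}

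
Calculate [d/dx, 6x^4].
24 x^{3}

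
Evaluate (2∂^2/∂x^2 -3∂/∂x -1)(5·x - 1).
- 5 x - 14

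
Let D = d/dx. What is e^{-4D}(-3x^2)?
- 3 x^{2} + 24 x - 48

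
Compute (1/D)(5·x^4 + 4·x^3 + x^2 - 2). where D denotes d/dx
x^{5} + x^{4} + \frac{x^{3}}{3} - 2 x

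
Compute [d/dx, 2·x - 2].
2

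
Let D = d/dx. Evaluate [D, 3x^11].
33 x^{10}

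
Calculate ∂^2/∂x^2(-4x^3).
- 24 x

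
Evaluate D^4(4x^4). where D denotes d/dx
96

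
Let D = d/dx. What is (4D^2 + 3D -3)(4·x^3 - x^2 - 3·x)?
- 12 x^{3} + 39 x^{2} + 99 x - 17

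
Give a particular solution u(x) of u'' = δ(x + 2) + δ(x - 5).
\frac{|x + 2|}{2} + \frac{|x - 5|}{2}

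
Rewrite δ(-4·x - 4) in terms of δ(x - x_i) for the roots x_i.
\frac{\delta(x + 1)}{4}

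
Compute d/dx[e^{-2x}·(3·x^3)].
x^{2} \left(9 - 6 x\right) e^{- 2 x}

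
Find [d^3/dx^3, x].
3\frac{d^{2}}{dx^{2}}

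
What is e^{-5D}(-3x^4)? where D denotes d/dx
- 3 x^{4} + 60 x^{3} - 450 x^{2} + 1500 x - 1875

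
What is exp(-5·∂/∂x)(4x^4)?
4 x^{4} - 80 x^{3} + 600 x^{2} - 2000 x + 2500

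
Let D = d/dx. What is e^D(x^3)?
x^{3} + 3 x^{2} + 3 x + 1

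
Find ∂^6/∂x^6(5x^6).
3600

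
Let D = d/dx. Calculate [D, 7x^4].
28 x^{3}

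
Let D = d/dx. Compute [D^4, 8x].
32D^{3}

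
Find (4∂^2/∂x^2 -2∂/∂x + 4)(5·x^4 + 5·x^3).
10 x \left(2 x^{3} - 2 x^{2} + 21 x + 12\right)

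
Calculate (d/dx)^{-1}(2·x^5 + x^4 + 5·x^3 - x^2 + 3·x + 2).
\frac{x^{6}}{3} + \frac{x^{5}}{5} + \frac{5 x^{4}}{4} - \frac{x^{3}}{3} + \frac{3 x^{2}}{2} + 2 x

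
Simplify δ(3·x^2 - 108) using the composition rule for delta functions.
\frac{\delta(x - 6) + \delta(x + 6)}{36}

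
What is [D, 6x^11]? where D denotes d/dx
66 x^{10}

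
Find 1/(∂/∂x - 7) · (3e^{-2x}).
- \frac{e^{- 2 x}}{3}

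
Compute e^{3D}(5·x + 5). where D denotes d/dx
5 x + 20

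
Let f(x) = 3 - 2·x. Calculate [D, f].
-2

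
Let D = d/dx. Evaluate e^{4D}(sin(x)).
\sin{\left(x + 4 \right)}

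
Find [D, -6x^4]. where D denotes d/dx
- 24 x^{3}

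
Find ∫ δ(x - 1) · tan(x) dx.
\tan{\left(1 \right)}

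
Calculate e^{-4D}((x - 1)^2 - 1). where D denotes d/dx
x^{2} - 10 x + 24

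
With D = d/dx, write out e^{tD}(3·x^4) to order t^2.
3 x^{2} \left(6 t^{2} + 4 t x + x^{2}\right)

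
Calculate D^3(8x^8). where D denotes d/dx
2688 x^{5}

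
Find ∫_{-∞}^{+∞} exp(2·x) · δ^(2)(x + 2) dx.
\frac{4}{e^{4}}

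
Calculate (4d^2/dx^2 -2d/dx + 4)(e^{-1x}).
10 e^{- x}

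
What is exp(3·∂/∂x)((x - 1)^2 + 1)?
x^{2} + 4 x + 5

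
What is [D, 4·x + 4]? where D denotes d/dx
4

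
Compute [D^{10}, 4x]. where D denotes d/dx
40D^{9}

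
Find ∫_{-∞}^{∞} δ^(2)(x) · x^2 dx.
2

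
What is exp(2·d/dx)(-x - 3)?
- x - 5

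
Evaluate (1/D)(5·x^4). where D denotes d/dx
x^{5}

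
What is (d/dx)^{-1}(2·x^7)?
\frac{x^{8}}{4}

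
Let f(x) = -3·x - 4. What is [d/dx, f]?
-3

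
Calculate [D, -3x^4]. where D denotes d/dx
- 12 x^{3}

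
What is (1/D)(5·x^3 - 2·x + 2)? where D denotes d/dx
\frac{5 x^{4}}{4} - x^{2} + 2 x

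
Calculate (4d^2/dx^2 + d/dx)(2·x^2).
4 x + 16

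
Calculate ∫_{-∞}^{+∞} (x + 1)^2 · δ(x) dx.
1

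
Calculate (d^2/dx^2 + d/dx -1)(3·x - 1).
4 - 3 x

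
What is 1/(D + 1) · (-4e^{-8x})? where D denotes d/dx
\frac{4 e^{- 8 x}}{7}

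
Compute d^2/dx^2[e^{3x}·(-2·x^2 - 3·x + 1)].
\left(- 18 x^{2} - 51 x - 13\right) e^{3 x}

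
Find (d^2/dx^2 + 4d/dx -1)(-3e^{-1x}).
12 e^{- x}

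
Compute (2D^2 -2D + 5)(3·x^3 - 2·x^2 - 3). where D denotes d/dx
15 x^{3} - 28 x^{2} + 44 x - 23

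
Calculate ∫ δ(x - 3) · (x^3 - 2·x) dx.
21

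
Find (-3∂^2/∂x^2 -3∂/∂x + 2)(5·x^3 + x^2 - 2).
10 x^{3} - 43 x^{2} - 96 x - 10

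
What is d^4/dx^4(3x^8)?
5040 x^{4}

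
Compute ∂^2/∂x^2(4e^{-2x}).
16 e^{- 2 x}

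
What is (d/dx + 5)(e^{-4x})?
e^{- 4 x}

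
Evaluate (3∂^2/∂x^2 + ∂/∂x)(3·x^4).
12 x^{2} \left(x + 9\right)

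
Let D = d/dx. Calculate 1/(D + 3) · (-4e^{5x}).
- \frac{e^{5 x}}{2}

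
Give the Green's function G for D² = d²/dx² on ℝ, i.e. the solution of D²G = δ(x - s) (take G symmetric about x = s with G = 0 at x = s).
\frac{|x - s|}{2}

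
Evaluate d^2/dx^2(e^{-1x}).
e^{- x}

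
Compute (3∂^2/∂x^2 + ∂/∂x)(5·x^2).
10 x + 30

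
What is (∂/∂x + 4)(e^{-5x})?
- e^{- 5 x}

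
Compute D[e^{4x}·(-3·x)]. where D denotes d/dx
\left(- 12 x - 3\right) e^{4 x}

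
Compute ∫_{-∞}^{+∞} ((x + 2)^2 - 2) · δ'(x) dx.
-4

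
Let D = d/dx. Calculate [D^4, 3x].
12D^{3}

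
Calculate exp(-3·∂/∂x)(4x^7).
4 x^{7} - 84 x^{6} + 756 x^{5} - 3780 x^{4} + 11340 x^{3} - 20412 x^{2} + 20412 x - 8748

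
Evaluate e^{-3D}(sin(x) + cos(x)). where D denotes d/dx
\sqrt{2} \cos{\left(- x + \frac{\pi}{4} + 3 \right)}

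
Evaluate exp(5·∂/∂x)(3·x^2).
3 x^{2} + 30 x + 75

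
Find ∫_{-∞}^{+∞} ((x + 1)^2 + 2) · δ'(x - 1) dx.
-4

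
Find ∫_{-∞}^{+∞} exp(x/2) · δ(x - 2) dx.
e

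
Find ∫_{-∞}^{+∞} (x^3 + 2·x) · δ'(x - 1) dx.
-5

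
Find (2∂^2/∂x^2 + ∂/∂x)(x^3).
3 x \left(x + 4\right)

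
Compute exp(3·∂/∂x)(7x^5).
7 x^{5} + 105 x^{4} + 630 x^{3} + 1890 x^{2} + 2835 x + 1701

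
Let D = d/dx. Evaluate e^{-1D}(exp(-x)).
e^{1 - x}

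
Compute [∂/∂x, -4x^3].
- 12 x^{2}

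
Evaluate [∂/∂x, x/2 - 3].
\frac{1}{2}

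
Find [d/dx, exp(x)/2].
\frac{e^{x}}{2}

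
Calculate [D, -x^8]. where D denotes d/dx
- 8 x^{7}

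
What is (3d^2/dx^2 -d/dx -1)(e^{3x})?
23 e^{3 x}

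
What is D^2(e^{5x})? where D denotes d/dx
25 e^{5 x}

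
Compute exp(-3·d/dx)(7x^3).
7 x^{3} - 63 x^{2} + 189 x - 189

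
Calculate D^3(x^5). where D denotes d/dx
60 x^{2}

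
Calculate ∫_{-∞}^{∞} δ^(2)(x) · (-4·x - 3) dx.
0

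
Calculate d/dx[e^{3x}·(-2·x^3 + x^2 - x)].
\left(- 6 x^{3} - 3 x^{2} - x - 1\right) e^{3 x}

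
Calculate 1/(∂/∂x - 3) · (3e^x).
- \frac{3 e^{x}}{2}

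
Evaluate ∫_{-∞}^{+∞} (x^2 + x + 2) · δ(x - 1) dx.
4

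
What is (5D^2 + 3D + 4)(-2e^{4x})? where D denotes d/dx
- 192 e^{4 x}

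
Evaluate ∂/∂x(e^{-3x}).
- 3 e^{- 3 x}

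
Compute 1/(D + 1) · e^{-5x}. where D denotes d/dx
- \frac{e^{- 5 x}}{4}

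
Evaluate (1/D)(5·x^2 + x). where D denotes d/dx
\frac{5 x^{3}}{3} + \frac{x^{2}}{2}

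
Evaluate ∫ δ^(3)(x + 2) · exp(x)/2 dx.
- \frac{1}{2 e^{2}}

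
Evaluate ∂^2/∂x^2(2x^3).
12 x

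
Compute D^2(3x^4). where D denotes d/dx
36 x^{2}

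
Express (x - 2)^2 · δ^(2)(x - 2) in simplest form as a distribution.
2\delta(x - 2)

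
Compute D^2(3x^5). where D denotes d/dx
60 x^{3}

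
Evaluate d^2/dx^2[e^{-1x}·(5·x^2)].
5 \left(x^{2} - 4 x + 2\right) e^{- x}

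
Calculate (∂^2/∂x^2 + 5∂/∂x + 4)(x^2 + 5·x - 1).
4 x^{2} + 30 x + 23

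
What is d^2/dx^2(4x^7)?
168 x^{5}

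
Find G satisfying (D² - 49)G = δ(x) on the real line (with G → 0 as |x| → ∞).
-\frac{e^{-7|x|}}{14}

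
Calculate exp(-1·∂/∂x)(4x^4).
4 x^{4} - 16 x^{3} + 24 x^{2} - 16 x + 4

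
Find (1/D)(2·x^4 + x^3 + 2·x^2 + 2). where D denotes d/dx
\frac{2 x^{5}}{5} + \frac{x^{4}}{4} + \frac{2 x^{3}}{3} + 2 x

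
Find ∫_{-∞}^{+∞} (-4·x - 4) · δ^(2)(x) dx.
0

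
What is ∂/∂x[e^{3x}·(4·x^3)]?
12 x^{2} \left(x + 1\right) e^{3 x}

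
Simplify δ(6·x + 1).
\frac{\delta(x + 1/6)}{6}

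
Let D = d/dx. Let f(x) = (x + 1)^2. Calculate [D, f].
2 x + 2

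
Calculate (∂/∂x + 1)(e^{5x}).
6 e^{5 x}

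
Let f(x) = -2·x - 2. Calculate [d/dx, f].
-2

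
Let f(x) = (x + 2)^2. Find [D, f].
2 x + 4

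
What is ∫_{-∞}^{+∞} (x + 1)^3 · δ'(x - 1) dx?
-12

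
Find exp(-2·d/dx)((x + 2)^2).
x^{2}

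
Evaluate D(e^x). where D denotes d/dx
e^{x}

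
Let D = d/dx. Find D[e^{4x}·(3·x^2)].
6 x \left(2 x + 1\right) e^{4 x}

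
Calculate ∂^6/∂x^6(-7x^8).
- 141120 x^{2}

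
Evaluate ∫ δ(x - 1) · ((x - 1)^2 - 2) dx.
-2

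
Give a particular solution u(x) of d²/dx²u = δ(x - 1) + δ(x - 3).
\frac{|x - 1|}{2} + \frac{|x - 3|}{2}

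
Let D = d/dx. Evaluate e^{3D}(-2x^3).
- 2 x^{3} - 18 x^{2} - 54 x - 54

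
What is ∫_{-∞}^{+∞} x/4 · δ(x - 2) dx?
\frac{1}{2}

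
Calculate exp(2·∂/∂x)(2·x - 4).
2 x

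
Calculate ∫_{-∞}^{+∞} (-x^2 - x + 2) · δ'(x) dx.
1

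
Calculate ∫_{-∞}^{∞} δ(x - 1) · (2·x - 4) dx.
-2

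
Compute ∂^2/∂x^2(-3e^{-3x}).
- 27 e^{- 3 x}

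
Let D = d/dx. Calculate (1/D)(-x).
- \frac{x^{2}}{2}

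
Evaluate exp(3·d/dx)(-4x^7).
- 4 x^{7} - 84 x^{6} - 756 x^{5} - 3780 x^{4} - 11340 x^{3} - 20412 x^{2} - 20412 x - 8748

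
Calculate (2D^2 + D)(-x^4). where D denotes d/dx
4 x^{2} \left(- x - 6\right)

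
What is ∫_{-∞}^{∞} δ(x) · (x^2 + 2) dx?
2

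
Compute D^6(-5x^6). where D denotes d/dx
-3600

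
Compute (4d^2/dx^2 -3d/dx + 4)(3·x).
12 x - 9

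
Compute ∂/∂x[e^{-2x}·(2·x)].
2 \left(1 - 2 x\right) e^{- 2 x}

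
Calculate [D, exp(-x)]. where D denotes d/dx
- e^{- x}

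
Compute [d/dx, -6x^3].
- 18 x^{2}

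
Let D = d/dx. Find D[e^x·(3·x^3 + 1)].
\left(3 x^{3} + 9 x^{2} + 1\right) e^{x}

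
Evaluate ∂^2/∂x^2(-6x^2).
-12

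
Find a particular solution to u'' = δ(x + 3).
\frac{|x + 3|}{2}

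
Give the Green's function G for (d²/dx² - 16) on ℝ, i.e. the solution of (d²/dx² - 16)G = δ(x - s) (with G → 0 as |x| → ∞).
-\frac{e^{-4|x-s|}}{8}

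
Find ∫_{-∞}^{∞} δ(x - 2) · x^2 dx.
4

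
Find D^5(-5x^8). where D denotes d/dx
- 33600 x^{3}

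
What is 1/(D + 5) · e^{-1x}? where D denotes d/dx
\frac{e^{- x}}{4}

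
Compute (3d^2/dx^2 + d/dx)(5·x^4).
20 x^{2} \left(x + 9\right)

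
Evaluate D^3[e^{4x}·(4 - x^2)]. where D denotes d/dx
\left(- 64 x^{2} - 96 x + 232\right) e^{4 x}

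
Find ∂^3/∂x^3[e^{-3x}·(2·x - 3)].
27 \left(5 - 2 x\right) e^{- 3 x}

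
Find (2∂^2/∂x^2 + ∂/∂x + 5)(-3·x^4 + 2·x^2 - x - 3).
- 15 x^{4} - 12 x^{3} - 62 x^{2} - x - 8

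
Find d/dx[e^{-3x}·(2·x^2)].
2 x \left(2 - 3 x\right) e^{- 3 x}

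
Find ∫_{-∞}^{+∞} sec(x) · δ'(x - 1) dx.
- \tan{\left(1 \right)} \sec{\left(1 \right)}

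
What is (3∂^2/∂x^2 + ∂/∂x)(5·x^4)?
20 x^{2} \left(x + 9\right)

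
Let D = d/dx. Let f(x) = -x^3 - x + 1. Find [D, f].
- 3 x^{2} - 1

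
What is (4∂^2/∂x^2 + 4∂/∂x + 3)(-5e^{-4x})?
- 255 e^{- 4 x}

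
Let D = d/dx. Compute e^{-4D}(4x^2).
4 x^{2} - 32 x + 64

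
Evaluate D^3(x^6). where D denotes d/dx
120 x^{3}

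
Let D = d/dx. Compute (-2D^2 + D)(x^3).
3 x \left(x - 4\right)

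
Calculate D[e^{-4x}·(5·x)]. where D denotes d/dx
5 \left(1 - 4 x\right) e^{- 4 x}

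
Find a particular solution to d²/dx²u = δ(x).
\frac{|x|}{2}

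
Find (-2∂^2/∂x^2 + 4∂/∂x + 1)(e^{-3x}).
- 29 e^{- 3 x}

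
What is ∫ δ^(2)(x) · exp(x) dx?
1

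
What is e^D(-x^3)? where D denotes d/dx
- x^{3} - 3 x^{2} - 3 x - 1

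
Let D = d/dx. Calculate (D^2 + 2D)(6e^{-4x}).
48 e^{- 4 x}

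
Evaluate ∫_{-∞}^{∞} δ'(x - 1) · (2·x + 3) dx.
-2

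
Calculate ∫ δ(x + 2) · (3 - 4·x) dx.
11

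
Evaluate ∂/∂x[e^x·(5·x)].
5 \left(x + 1\right) e^{x}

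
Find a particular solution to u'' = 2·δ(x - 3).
|x - 3|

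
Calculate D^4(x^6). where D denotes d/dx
360 x^{2}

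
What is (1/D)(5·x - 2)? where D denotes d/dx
\frac{5 x^{2}}{2} - 2 x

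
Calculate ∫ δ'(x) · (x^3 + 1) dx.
0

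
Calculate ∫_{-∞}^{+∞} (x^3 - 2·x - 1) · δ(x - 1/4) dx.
- \frac{95}{64}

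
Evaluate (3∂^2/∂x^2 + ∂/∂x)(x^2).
2 x + 6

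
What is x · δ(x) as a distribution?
0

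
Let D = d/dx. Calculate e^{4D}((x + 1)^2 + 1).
x^{2} + 10 x + 26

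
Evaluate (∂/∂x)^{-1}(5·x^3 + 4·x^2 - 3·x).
\frac{5 x^{4}}{4} + \frac{4 x^{3}}{3} - \frac{3 x^{2}}{2}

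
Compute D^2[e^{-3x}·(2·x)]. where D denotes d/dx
6 \left(3 x - 2\right) e^{- 3 x}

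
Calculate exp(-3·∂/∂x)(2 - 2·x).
8 - 2 x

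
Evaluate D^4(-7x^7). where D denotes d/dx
- 5880 x^{3}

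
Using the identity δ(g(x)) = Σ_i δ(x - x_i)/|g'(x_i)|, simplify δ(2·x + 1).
\frac{\delta(x + 1/2)}{2}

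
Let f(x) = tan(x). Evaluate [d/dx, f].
\frac{1}{\cos^{2}{\left(x \right)}}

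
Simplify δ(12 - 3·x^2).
\frac{\delta(x - 2) + \delta(x + 2)}{12}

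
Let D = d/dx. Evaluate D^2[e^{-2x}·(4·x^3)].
8 x \left(2 x^{2} - 6 x + 3\right) e^{- 2 x}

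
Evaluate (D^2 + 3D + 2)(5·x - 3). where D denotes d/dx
10 x + 9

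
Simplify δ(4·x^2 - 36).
\frac{\delta(x - 3) + \delta(x + 3)}{24}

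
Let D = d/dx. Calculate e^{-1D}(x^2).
x^{2} - 2 x + 1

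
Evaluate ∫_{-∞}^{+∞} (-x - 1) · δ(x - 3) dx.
-4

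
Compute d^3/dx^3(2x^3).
12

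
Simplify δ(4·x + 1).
\frac{\delta(x + 1/4)}{4}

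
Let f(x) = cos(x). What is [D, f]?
- \sin{\left(x \right)}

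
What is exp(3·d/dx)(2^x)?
2^{x + 3}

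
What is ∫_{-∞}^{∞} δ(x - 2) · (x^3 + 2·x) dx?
12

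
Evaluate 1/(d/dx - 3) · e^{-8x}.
- \frac{e^{- 8 x}}{11}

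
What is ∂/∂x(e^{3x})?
3 e^{3 x}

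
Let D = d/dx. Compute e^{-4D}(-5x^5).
- 5 x^{5} + 100 x^{4} - 800 x^{3} + 3200 x^{2} - 6400 x + 5120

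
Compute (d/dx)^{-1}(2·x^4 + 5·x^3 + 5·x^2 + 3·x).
\frac{2 x^{5}}{5} + \frac{5 x^{4}}{4} + \frac{5 x^{3}}{3} + \frac{3 x^{2}}{2}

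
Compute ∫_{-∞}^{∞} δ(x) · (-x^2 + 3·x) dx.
0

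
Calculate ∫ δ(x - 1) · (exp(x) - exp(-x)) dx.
2 \sinh{\left(1 \right)}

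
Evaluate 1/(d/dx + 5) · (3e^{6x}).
\frac{3 e^{6 x}}{11}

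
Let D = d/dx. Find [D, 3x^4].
12 x^{3}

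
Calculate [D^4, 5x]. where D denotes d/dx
20D^{3}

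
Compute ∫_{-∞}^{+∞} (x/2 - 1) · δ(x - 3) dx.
\frac{1}{2}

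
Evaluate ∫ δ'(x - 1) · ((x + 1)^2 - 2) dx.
-4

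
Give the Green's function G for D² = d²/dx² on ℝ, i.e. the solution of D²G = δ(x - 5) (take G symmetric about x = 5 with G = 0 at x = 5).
\frac{|x - 5|}{2}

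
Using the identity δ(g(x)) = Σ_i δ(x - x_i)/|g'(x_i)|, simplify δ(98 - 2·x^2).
\frac{\delta(x - 7) + \delta(x + 7)}{28}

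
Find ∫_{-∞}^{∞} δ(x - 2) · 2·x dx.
4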